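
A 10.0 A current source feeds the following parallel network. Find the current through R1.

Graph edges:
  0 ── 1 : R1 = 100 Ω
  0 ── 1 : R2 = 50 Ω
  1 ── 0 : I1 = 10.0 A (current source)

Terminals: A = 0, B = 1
All resistors sit directly between nodes 0 and 1, so they are in parallel and share one voltage V; the full source current 10 A splits among them.
1/R_par = 1/100 + 1/50 = 0.03 S  =>  R_par = 33.33 Ω
V = I × R_par = 10 × 33.33 = 333.3 V
I_R1 = V/R1 = 333.3/100 = 3.333 A

Final answer: 3.333 A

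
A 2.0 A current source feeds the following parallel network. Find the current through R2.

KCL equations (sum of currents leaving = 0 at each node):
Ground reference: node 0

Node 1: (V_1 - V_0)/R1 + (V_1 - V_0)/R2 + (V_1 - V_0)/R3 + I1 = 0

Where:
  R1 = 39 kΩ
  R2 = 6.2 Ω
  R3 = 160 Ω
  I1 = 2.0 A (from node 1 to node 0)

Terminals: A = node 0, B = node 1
All resistors sit directly between nodes 0 and 1, so they are in parallel and share one voltage V; the full source current 2 A splits among them.
1/R_par = 1/39000 + 1/6.2 + 1/160 = 0.1676 S  =>  R_par = 5.968 Ω
V = I × R_par = 2 × 5.968 = 11.94 V
I_R2 = V/R2 = 11.94/6.2 = 1.925 A

Final answer: 1.925 A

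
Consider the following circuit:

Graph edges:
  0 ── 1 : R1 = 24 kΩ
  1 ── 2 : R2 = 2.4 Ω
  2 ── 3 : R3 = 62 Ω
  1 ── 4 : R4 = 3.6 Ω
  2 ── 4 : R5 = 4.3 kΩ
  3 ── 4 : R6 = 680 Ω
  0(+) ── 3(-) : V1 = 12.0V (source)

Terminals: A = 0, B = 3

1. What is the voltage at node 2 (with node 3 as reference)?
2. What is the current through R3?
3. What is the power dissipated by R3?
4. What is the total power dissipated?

Nodal analysis, taking node 3 as the 0 V reference.
Source V1 fixes V_0 = 12 V.
KCL at each unknown node (sum of currents leaving = 0; resistances in Ω):
  Node 1: (V_1 - 12)/24000 + (V_1 - V_2)/2.4 + (V_1 - V_4)/3.6 = 0
  Node 2: (V_2 - V_1)/2.4 + (V_2 - 0)/62 + (V_2 - V_4)/4300 = 0
  Node 4: (V_4 - V_1)/3.6 + (V_4 - V_2)/4300 + (V_4 - 0)/680 = 0
Collecting terms (coefficients in siemens):
  0.6945·V_1 - 0.4167·V_2 - 0.2778·V_4 = 0.0005
  0.433·V_2 - 0.4167·V_1 - 0.0002326·V_4 = 0
  0.2795·V_4 - 0.2778·V_1 - 0.0002326·V_2 = 0
Solving these 3 simultaneous equations (Gaussian elimination) gives:
  V_1 = 0.02936 V, V_2 = 0.02826 V, V_4 = 0.0292 V
Part 1:
  Read off the nodal solution: V_2 = 0.02826 V
Part 2:
  I_R3 = (V_2 - V_3)/R3 = (0.02826 - 0)/62 = 0.0004558 A
  Magnitude: I_R3 = 0.0004558 A
Part 3:
  I_R3 = (V_2 - V_3)/R3 = (0.02826 - 0)/62 = 0.0004558 A
  P_R3 = I_R3² × R3 = (0.0004558)² × 62 = 0.00001288 W
Part 4:
  Power in each resistor, P = (ΔV)²/R:
    P_R1 = (12 - 0.02936)²/24000 = 0.005971 W
    P_R2 = (0.02936 - 0.02826)²/2.4 = 0.0000004982 W
    P_R3 = (0.02826 - 0)²/62 = 0.00001288 W
    P_R4 = (0.02936 - 0.0292)²/3.6 = 0.000000006706 W
    P_R5 = (0.02826 - 0.0292)²/4300 = 0.0000000002047 W
    P_R6 = (0 - 0.0292)²/680 = 0.000001254 W
  P_total = P_R1 + P_R2 + P_R3 + P_R4 + P_R5 + P_R6 = 0.005985 W

Final answers:
1. V_2 = 0.02826 V
2. I_R3 = 0.0004558 A
3. P_R3 = 1.288e-05 W
4. P_total = 0.005985 W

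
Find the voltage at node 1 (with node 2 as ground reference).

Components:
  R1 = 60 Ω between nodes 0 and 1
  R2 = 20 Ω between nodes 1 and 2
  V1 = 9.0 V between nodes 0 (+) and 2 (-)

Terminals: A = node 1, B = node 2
Nodal analysis, taking node 2 as the 0 V reference.
Source V1 fixes V_0 = 9 V.
KCL at each unknown node (sum of currents leaving = 0; resistances in Ω):
  Node 1: (V_1 - 9)/60 + (V_1 - 0)/20 = 0
Collecting terms: 0.06667 × V_1 = 0.15  =>  V_1 = 2.25 V
The requested potential is V_1 = 2.25 V.

Final answer: V_1 = 2.25 V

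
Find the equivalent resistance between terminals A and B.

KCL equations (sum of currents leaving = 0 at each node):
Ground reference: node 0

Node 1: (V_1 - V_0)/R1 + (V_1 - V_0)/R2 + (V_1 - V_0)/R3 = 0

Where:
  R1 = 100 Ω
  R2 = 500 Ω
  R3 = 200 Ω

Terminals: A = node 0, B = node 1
Reduce the network between node 0 (A) and node 1 (B) by series/parallel combination:
  Rp1 = R1 ‖ R2 ‖ R3 (parallel, all between nodes 0 and 1) = 1/(1/100 + 1/500 + 1/200) = 58.82 Ω
R_eq = 58.82 Ω

Final answer: 58.82 Ω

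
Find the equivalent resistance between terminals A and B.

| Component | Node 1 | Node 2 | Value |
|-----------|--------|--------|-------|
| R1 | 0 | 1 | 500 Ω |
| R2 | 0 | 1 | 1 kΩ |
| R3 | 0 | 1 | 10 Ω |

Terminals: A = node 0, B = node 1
Reduce the network between node 0 (A) and node 1 (B) by series/parallel combination:
  Rp1 = R1 ‖ R2 ‖ R3 (parallel, all between nodes 0 and 1) = 1/(1/500 + 1/1000 + 1/10) = 9.709 Ω
R_eq = 9.709 Ω

Final answer: 9.709 Ω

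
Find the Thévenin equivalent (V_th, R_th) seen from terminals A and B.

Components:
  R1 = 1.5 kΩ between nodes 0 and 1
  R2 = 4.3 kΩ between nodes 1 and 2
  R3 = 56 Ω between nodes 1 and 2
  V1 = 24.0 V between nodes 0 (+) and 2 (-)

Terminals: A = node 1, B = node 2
Step 1 — V_th is the open-circuit voltage V_A - V_B (nothing connected across the terminals).
Nodal analysis, taking node 2 as the 0 V reference.
Source V1 fixes V_0 = 24 V.
KCL at each unknown node (sum of currents leaving = 0; resistances in Ω):
  Node 1: (V_1 - 24)/1500 + (V_1 - 0)/4300 + (V_1 - 0)/56 = 0
Collecting terms: 0.01876 × V_1 = 0.016  =>  V_1 = 0.853 V
V_th = V_1 - V_2 = 0.853 - 0 = 0.853 V
Step 2 — R_th: zero the source — replace V1 by a short circuit (node 2 merges into node 0) — and find the resistance seen between A (node 1) and B (node 0).
Reduce the network between node 1 (A) and node 0 (B) by series/parallel combination:
  Rp1 = R1 ‖ R2 ‖ R3 (parallel, all between nodes 0 and 1) = 1/(1/1500 + 1/4300 + 1/56) = 53.32 Ω
R_th = 53.32 Ω

Final answer: V_th = 0.853 V, R_th = 53.32 Ω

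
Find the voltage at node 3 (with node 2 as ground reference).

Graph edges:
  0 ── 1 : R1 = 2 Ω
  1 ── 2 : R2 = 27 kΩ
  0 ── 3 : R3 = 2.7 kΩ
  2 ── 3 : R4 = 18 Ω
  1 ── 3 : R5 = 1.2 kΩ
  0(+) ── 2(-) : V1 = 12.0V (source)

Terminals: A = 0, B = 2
Nodal analysis, taking node 2 as the 0 V reference.
Source V1 fixes V_0 = 12 V.
KCL at each unknown node (sum of currents leaving = 0; resistances in Ω):
  Node 1: (V_1 - 12)/2 + (V_1 - 0)/27000 + (V_1 - V_3)/1200 = 0
  Node 3: (V_3 - 12)/2700 + (V_3 - 0)/18 + (V_3 - V_1)/1200 = 0
Collecting terms (coefficients in siemens):
  0.5009·V_1 - 0.0008333·V_3 = 6
  0.05676·V_3 - 0.0008333·V_1 = 0.004444
Determinant D = (0.5009)(0.05676) - (-0.0008333)(-0.0008333) = 0.02843
V_1 = [(6)(0.05676) - (-0.0008333)(0.004444)]/D = 11.98 V
V_3 = [(0.5009)(0.004444) - (6)(-0.0008333)]/D = 0.2542 V
The requested potential is V_3 = 0.2542 V.

Final answer: V_3 = 0.2542 V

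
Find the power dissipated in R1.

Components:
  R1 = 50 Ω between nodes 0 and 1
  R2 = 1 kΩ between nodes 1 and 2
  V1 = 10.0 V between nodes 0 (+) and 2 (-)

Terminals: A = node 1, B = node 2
Nodal analysis, taking node 2 as the 0 V reference.
Source V1 fixes V_0 = 10 V.
KCL at each unknown node (sum of currents leaving = 0; resistances in Ω):
  Node 1: (V_1 - 10)/50 + (V_1 - 0)/1000 = 0
Collecting terms: 0.021 × V_1 = 0.2  =>  V_1 = 9.524 V
I_R1 = (V_0 - V_1)/R1 = (10 - 9.524)/50 = 0.009524 A
P_R1 = I_R1² × R1 = (0.009524)² × 50 = 0.004535 W

Final answer: 0.004535 W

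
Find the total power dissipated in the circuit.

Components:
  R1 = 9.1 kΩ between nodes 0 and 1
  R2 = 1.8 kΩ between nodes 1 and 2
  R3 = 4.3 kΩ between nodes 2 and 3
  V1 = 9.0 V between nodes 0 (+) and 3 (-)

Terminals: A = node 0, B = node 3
Nodal analysis, taking node 3 as the 0 V reference.
Source V1 fixes V_0 = 9 V.
KCL at each unknown node (sum of currents leaving = 0; resistances in Ω):
  Node 1: (V_1 - 9)/9100 + (V_1 - V_2)/1800 = 0
  Node 2: (V_2 - V_1)/1800 + (V_2 - 0)/4300 = 0
Collecting terms (coefficients in siemens):
  0.0006654·V_1 - 0.0005556·V_2 = 0.000989
  0.0007881·V_2 - 0.0005556·V_1 = 0
Determinant D = (0.0006654)(0.0007881) - (-0.0005556)(-0.0005556) = 0.0000002158
V_1 = [(0.000989)(0.0007881) - (-0.0005556)(0)]/D = 3.612 V
V_2 = [(0.0006654)(0) - (0.000989)(-0.0005556)]/D = 2.546 V
Power in each resistor, P = (ΔV)²/R:
  P_R1 = (9 - 3.612)²/9100 = 0.00319 W
  P_R2 = (3.612 - 2.546)²/1800 = 0.0006311 W
  P_R3 = (2.546 - 0)²/4300 = 0.001508 W
P_total = P_R1 + P_R2 + P_R3 = 0.005329 W

Final answer: 0.005329 W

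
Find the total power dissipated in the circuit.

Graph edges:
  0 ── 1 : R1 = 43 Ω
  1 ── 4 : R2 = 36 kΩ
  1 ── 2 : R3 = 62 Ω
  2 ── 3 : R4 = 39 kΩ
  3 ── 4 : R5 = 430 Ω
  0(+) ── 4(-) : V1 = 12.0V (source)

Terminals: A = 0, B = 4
Nodal analysis, taking node 4 as the 0 V reference.
Source V1 fixes V_0 = 12 V.
KCL at each unknown node (sum of currents leaving = 0; resistances in Ω):
  Node 1: (V_1 - 12)/43 + (V_1 - 0)/36000 + (V_1 - V_2)/62 = 0
  Node 2: (V_2 - V_1)/62 + (V_2 - V_3)/39000 = 0
  Node 3: (V_3 - V_2)/39000 + (V_3 - 0)/430 = 0
Collecting terms (coefficients in siemens):
  0.03941·V_1 - 0.01613·V_2 = 0.2791
  0.01615·V_2 - 0.01613·V_1 - 0.00002564·V_3 = 0
  0.002351·V_3 - 0.00002564·V_2 = 0
Solving these 3 simultaneous equations (Gaussian elimination) gives:
  V_1 = 11.97 V, V_2 = 11.95 V, V_3 = 0.1304 V
Power in each resistor, P = (ΔV)²/R:
  P_R1 = (12 - 11.97)²/43 = 0.00001738 W
  P_R2 = (11.97 - 0)²/36000 = 0.003982 W
  P_R3 = (11.97 - 11.95)²/62 = 0.000005698 W
  P_R4 = (11.95 - 0.1304)²/39000 = 0.003584 W
  P_R5 = (0.1304 - 0)²/430 = 0.00003952 W
P_total = P_R1 + P_R2 + P_R3 + P_R4 + P_R5 = 0.007629 W

Final answer: 0.007629 W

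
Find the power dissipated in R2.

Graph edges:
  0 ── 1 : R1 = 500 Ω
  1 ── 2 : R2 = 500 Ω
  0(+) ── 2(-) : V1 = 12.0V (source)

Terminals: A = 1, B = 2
Nodal analysis, taking node 2 as the 0 V reference.
Source V1 fixes V_0 = 12 V.
KCL at each unknown node (sum of currents leaving = 0; resistances in Ω):
  Node 1: (V_1 - 12)/500 + (V_1 - 0)/500 = 0
Collecting terms: 0.004 × V_1 = 0.024  =>  V_1 = 6 V
I_R2 = (V_1 - V_2)/R2 = (6 - 0)/500 = 0.012 A
P_R2 = I_R2² × R2 = (0.012)² × 500 = 0.072 W

Final answer: 0.072 W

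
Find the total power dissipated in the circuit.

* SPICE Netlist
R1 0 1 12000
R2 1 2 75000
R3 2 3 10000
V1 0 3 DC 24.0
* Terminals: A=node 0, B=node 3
Nodal analysis, taking node 3 as the 0 V reference.
Source V1 fixes V_0 = 24 V.
KCL at each unknown node (sum of currents leaving = 0; resistances in Ω):
  Node 1: (V_1 - 24)/12000 + (V_1 - V_2)/75000 = 0
  Node 2: (V_2 - V_1)/75000 + (V_2 - 0)/10000 = 0
Collecting terms (coefficients in siemens):
  0.00009667·V_1 - 0.00001333·V_2 = 0.002
  0.0001133·V_2 - 0.00001333·V_1 = 0
Determinant D = (0.00009667)(0.0001133) - (-0.00001333)(-0.00001333) = 0.00000001078
V_1 = [(0.002)(0.0001133) - (-0.00001333)(0)]/D = 21.03 V
V_2 = [(0.00009667)(0) - (0.002)(-0.00001333)]/D = 2.474 V
Power in each resistor, P = (ΔV)²/R:
  P_R1 = (24 - 21.03)²/12000 = 0.0007346 W
  P_R2 = (21.03 - 2.474)²/75000 = 0.004591 W
  P_R3 = (2.474 - 0)²/10000 = 0.0006122 W
P_total = P_R1 + P_R2 + P_R3 = 0.005938 W

Final answer: 0.005938 W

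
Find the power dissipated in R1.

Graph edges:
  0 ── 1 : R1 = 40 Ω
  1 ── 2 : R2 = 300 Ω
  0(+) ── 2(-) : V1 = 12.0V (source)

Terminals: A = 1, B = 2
Nodal analysis, taking node 2 as the 0 V reference.
Source V1 fixes V_0 = 12 V.
KCL at each unknown node (sum of currents leaving = 0; resistances in Ω):
  Node 1: (V_1 - 12)/40 + (V_1 - 0)/300 = 0
Collecting terms: 0.02833 × V_1 = 0.3  =>  V_1 = 10.59 V
I_R1 = (V_0 - V_1)/R1 = (12 - 10.59)/40 = 0.03529 A
P_R1 = I_R1² × R1 = (0.03529)² × 40 = 0.04983 W

Final answer: 0.04983 W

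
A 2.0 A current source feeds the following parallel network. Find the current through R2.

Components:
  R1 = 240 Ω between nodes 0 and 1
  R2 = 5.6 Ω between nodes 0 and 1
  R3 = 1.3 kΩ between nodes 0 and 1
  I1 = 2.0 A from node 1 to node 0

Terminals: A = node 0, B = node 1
All resistors sit directly between nodes 0 and 1, so they are in parallel and share one voltage V; the full source current 2 A splits among them.
1/R_par = 1/240 + 1/5.6 + 1/1300 = 0.1835 S  =>  R_par = 5.449 Ω
V = I × R_par = 2 × 5.449 = 10.9 V
I_R2 = V/R2 = 10.9/5.6 = 1.946 A

Final answer: 1.946 A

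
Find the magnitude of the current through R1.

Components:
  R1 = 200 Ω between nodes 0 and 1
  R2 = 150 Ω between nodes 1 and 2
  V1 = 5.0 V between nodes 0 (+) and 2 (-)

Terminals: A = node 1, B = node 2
Nodal analysis, taking node 2 as the 0 V reference.
Source V1 fixes V_0 = 5 V.
KCL at each unknown node (sum of currents leaving = 0; resistances in Ω):
  Node 1: (V_1 - 5)/200 + (V_1 - 0)/150 = 0
Collecting terms: 0.01167 × V_1 = 0.025  =>  V_1 = 2.143 V
I_R1 = (V_0 - V_1)/R1 = (5 - 2.143)/200 = 0.01429 A
|I_R1| = 0.01429 A

Final answer: |I_R1| = 0.01429 A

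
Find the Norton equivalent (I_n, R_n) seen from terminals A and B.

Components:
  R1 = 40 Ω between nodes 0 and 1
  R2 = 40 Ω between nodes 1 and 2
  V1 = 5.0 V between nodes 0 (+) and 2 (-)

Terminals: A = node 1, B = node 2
Find the Thévenin equivalent first; then I_n = V_th/R_th and R_n = R_th.
Step 1 — V_th is the open-circuit voltage V_A - V_B (nothing connected across the terminals).
Nodal analysis, taking node 2 as the 0 V reference.
Source V1 fixes V_0 = 5 V.
KCL at each unknown node (sum of currents leaving = 0; resistances in Ω):
  Node 1: (V_1 - 5)/40 + (V_1 - 0)/40 = 0
Collecting terms: 0.05 × V_1 = 0.125  =>  V_1 = 2.5 V
V_th = V_1 - V_2 = 2.5 - 0 = 2.5 V
Step 2 — R_th: zero the source — replace V1 by a short circuit (node 2 merges into node 0) — and find the resistance seen between A (node 1) and B (node 0).
Reduce the network between node 1 (A) and node 0 (B) by series/parallel combination:
  Rp1 = R1 ‖ R2 (parallel, both between nodes 0 and 1) = 1/(1/40 + 1/40) = 20 Ω
R_th = 20 Ω
I_n = V_th/R_th = 2.5/20 = 0.125 A, and R_n = R_th = 20 Ω

Final answer: I_n = 0.125 A, R_n = 20 Ω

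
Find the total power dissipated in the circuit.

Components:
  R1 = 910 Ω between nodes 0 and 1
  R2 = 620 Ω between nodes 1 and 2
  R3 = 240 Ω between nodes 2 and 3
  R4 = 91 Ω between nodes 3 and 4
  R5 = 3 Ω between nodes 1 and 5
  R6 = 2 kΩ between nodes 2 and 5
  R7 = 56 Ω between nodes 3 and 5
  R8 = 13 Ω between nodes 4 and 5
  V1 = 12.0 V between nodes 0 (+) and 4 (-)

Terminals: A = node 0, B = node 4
Nodal analysis, taking node 4 as the 0 V reference.
Source V1 fixes V_0 = 12 V.
KCL at each unknown node (sum of currents leaving = 0; resistances in Ω):
  Node 1: (V_1 - 12)/910 + (V_1 - V_2)/620 + (V_1 - V_5)/3 = 0
  Node 2: (V_2 - V_1)/620 + (V_2 - V_3)/240 + (V_2 - V_5)/2000 = 0
  Node 3: (V_3 - V_2)/240 + (V_3 - 0)/91 + (V_3 - V_5)/56 = 0
  Node 5: (V_5 - V_1)/3 + (V_5 - V_2)/2000 + (V_5 - V_3)/56 + (V_5 - 0)/13 = 0
Collecting terms (coefficients in siemens):
  0.336·V_1 - 0.001613·V_2 - 0.3333·V_5 = 0.01319
  0.00628·V_2 - 0.001613·V_1 - 0.004167·V_3 - 0.0005·V_5 = 0
  0.03301·V_3 - 0.004167·V_2 - 0.01786·V_5 = 0
  0.4286·V_5 - 0.3333·V_1 - 0.0005·V_2 - 0.01786·V_3 = 0
Solving these 4 simultaneous equations (Gaussian elimination) gives:
  V_1 = 0.193 V, V_2 = 0.128 V, V_3 = 0.09969 V, V_5 = 0.1544 V
Power in each resistor, P = (ΔV)²/R:
  P_R1 = (12 - 0.193)²/910 = 0.1532 W
  P_R2 = (0.193 - 0.128)²/620 = 0.000006817 W
  P_R3 = (0.128 - 0.09969)²/240 = 0.000003345 W
  P_R4 = (0.09969 - 0)²/91 = 0.0001092 W
  P_R5 = (0.193 - 0.1544)²/3 = 0.0004969 W
  P_R6 = (0.128 - 0.1544)²/2000 = 0.0000003486 W
  P_R7 = (0.09969 - 0.1544)²/56 = 0.0000535 W
  P_R8 = (0 - 0.1544)²/13 = 0.001834 W
P_total = P_R1 + P_R2 + P_R3 + P_R4 + P_R5 + P_R6 + P_R7 + P_R8 = 0.1557 W

Final answer: 0.1557 W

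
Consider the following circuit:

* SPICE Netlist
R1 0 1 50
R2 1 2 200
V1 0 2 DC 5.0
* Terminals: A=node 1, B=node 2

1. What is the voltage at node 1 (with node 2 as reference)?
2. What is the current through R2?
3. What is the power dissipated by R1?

Nodal analysis, taking node 2 as the 0 V reference.
Source V1 fixes V_0 = 5 V.
KCL at each unknown node (sum of currents leaving = 0; resistances in Ω):
  Node 1: (V_1 - 5)/50 + (V_1 - 0)/200 = 0
Collecting terms: 0.025 × V_1 = 0.1  =>  V_1 = 4 V
Part 1:
  Read off the nodal solution: V_1 = 4 V
Part 2:
  I_R2 = (V_1 - V_2)/R2 = (4 - 0)/200 = 0.02 A
  Magnitude: I_R2 = 0.02 A
Part 3:
  I_R1 = (V_0 - V_1)/R1 = (5 - 4)/50 = 0.02 A
  P_R1 = I_R1² × R1 = (0.02)² × 50 = 0.02 W

Final answers:
1. V_1 = 4 V
2. I_R2 = 0.02 A
3. P_R1 = 0.02 W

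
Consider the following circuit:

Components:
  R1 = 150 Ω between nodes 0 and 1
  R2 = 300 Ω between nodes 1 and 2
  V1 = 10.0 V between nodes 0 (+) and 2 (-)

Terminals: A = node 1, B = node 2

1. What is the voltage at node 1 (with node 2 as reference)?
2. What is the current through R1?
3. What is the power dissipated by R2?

Nodal analysis, taking node 2 as the 0 V reference.
Source V1 fixes V_0 = 10 V.
KCL at each unknown node (sum of currents leaving = 0; resistances in Ω):
  Node 1: (V_1 - 10)/150 + (V_1 - 0)/300 = 0
Collecting terms: 0.01 × V_1 = 0.06667  =>  V_1 = 6.667 V
Part 1:
  Read off the nodal solution: V_1 = 6.667 V
Part 2:
  I_R1 = (V_0 - V_1)/R1 = (10 - 6.667)/150 = 0.02222 A
  Magnitude: I_R1 = 0.02222 A
Part 3:
  I_R2 = (V_1 - V_2)/R2 = (6.667 - 0)/300 = 0.02222 A
  P_R2 = I_R2² × R2 = (0.02222)² × 300 = 0.1481 W

Final answers:
1. V_1 = 6.667 V
2. I_R1 = 0.02222 A
3. P_R2 = 0.1481 W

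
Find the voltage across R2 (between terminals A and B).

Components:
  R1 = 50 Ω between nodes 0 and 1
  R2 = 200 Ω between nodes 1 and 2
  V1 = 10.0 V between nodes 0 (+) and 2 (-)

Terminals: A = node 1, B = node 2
R1 and R2 are in series across V1 (node 0 → node 1 → node 2), and the output A–B is taken across R2, so this is a voltage divider.
Series current: I = V1/(R1 + R2) = 10/(50 + 200) = 10/250 = 0.04 A
V_R2 = I × R2 = V1 × R2/(R1 + R2) = 10 × 200/250 = 8 V

Final answer: 8 V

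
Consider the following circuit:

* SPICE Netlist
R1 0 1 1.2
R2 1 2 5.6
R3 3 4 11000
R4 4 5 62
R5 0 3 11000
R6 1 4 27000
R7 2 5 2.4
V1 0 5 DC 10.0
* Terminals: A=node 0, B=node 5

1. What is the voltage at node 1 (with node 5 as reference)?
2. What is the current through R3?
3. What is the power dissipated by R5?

Nodal analysis, taking node 5 as the 0 V reference.
Source V1 fixes V_0 = 10 V.
KCL at each unknown node (sum of currents leaving = 0; resistances in Ω):
  Node 1: (V_1 - 10)/1.2 + (V_1 - V_2)/5.6 + (V_1 - V_4)/27000 = 0
  Node 2: (V_2 - V_1)/5.6 + (V_2 - 0)/2.4 = 0
  Node 3: (V_3 - V_4)/11000 + (V_3 - 10)/11000 = 0
  Node 4: (V_4 - V_3)/11000 + (V_4 - 0)/62 + (V_4 - V_1)/27000 = 0
Collecting terms (coefficients in siemens):
  1.012·V_1 - 0.1786·V_2 - 0.00003704·V_4 = 8.333
  0.5952·V_2 - 0.1786·V_1 = 0
  0.0001818·V_3 - 0.00009091·V_4 = 0.0009091
  0.01626·V_4 - 0.00003704·V_1 - 0.00009091·V_3 = 0
Solving these 4 simultaneous equations (Gaussian elimination) gives:
  V_1 = 8.695 V, V_2 = 2.609 V, V_3 = 5.024 V, V_4 = 0.0479 V
Part 1:
  Read off the nodal solution: V_1 = 8.695 V
Part 2:
  I_R3 = (V_3 - V_4)/R3 = (5.024 - 0.0479)/11000 = 0.0004524 A
  Magnitude: I_R3 = 0.0004524 A
Part 3:
  I_R5 = (V_0 - V_3)/R5 = (10 - 5.024)/11000 = 0.0004524 A
  P_R5 = I_R5² × R5 = (0.0004524)² × 11000 = 0.002251 W

Final answers:
1. V_1 = 8.695 V
2. I_R3 = 0.0004524 A
3. P_R5 = 0.002251 W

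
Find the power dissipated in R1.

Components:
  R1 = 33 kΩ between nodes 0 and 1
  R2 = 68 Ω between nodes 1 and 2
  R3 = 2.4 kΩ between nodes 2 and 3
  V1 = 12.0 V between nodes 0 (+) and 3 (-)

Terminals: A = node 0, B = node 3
Nodal analysis, taking node 3 as the 0 V reference.
Source V1 fixes V_0 = 12 V.
KCL at each unknown node (sum of currents leaving = 0; resistances in Ω):
  Node 1: (V_1 - 12)/33000 + (V_1 - V_2)/68 = 0
  Node 2: (V_2 - V_1)/68 + (V_2 - 0)/2400 = 0
Collecting terms (coefficients in siemens):
  0.01474·V_1 - 0.01471·V_2 = 0.0003636
  0.01512·V_2 - 0.01471·V_1 = 0
Determinant D = (0.01474)(0.01512) - (-0.01471)(-0.01471) = 0.000006586
V_1 = [(0.0003636)(0.01512) - (-0.01471)(0)]/D = 0.835 V
V_2 = [(0.01474)(0) - (0.0003636)(-0.01471)]/D = 0.812 V
I_R1 = (V_0 - V_1)/R1 = (12 - 0.835)/33000 = 0.0003383 A
P_R1 = I_R1² × R1 = (0.0003383)² × 33000 = 0.003777 W

Final answer: 0.003777 W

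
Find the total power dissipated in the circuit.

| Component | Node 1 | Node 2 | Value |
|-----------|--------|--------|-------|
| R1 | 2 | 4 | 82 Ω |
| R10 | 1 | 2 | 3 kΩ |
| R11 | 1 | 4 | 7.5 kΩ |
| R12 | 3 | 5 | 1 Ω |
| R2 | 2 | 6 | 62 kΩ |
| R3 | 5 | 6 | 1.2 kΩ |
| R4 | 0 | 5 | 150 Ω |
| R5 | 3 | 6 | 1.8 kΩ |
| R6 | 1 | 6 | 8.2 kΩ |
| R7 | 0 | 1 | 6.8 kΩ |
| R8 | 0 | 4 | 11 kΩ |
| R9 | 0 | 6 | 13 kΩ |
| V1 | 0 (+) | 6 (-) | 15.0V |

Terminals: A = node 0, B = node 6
Nodal analysis, taking node 6 as the 0 V reference.
Source V1 fixes V_0 = 15 V.
KCL at each unknown node (sum of currents leaving = 0; resistances in Ω):
  Node 1: (V_1 - 0)/8200 + (V_1 - 15)/6800 + (V_1 - V_2)/3000 + (V_1 - V_4)/7500 = 0
  Node 2: (V_2 - V_4)/82 + (V_2 - 0)/62000 + (V_2 - V_1)/3000 = 0
  Node 3: (V_3 - 0)/1800 + (V_3 - V_5)/1 = 0
  Node 4: (V_4 - V_2)/82 + (V_4 - 15)/11000 + (V_4 - V_1)/7500 = 0
  Node 5: (V_5 - 0)/1200 + (V_5 - 15)/150 + (V_5 - V_3)/1 = 0
Collecting terms (coefficients in siemens):
  0.0007357·V_1 - 0.0003333·V_2 - 0.0001333·V_4 = 0.002206
  0.01254·V_2 - 0.0003333·V_1 - 0.0122·V_4 = 0
  1.001·V_3 - 1·V_5 = 0
  0.01242·V_4 - 0.0001333·V_1 - 0.0122·V_2 = 0.001364
  1.008·V_5 - 1·V_3 = 0.1
Solving these 5 simultaneous equations (Gaussian elimination) gives:
  V_1 = 9.306 V, V_2 = 9.935 V, V_3 = 12.41 V, V_4 = 9.965 V
  V_5 = 12.41 V
Power in each resistor, P = (ΔV)²/R:
  P_R1 = (9.935 - 9.965)²/82 = 0.00001122 W
  P_R2 = (9.935 - 0)²/62000 = 0.001592 W
  P_R3 = (12.41 - 0)²/1200 = 0.1284 W
  P_R4 = (15 - 12.41)²/150 = 0.04457 W
  P_R5 = (12.41 - 0)²/1800 = 0.08552 W
  P_R6 = (9.306 - 0)²/8200 = 0.01056 W
  P_R7 = (15 - 9.306)²/6800 = 0.004768 W
  P_R8 = (15 - 9.965)²/11000 = 0.002305 W
  P_R9 = (15 - 0)²/13000 = 0.01731 W
  P_R10 = (9.306 - 9.935)²/3000 = 0.0001318 W
  P_R11 = (9.306 - 9.965)²/7500 = 0.00005793 W
  P_R12 = (12.41 - 12.41)²/1 = 0.00004751 W
P_total = P_R1 + P_R2 + P_R3 + P_R4 + P_R5 + P_R6 + P_R7 + P_R8 + P_R9 + P_R10 + P_R11 + P_R12 = 0.2953 W

Final answer: 0.2953 W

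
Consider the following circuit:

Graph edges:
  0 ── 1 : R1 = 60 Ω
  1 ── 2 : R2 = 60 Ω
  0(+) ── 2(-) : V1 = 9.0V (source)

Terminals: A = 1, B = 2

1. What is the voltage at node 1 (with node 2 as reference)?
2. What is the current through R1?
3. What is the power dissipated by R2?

Nodal analysis, taking node 2 as the 0 V reference.
Source V1 fixes V_0 = 9 V.
KCL at each unknown node (sum of currents leaving = 0; resistances in Ω):
  Node 1: (V_1 - 9)/60 + (V_1 - 0)/60 = 0
Collecting terms: 0.03333 × V_1 = 0.15  =>  V_1 = 4.5 V
Part 1:
  Read off the nodal solution: V_1 = 4.5 V
Part 2:
  I_R1 = (V_0 - V_1)/R1 = (9 - 4.5)/60 = 0.075 A
  Magnitude: I_R1 = 0.075 A
Part 3:
  I_R2 = (V_1 - V_2)/R2 = (4.5 - 0)/60 = 0.075 A
  P_R2 = I_R2² × R2 = (0.075)² × 60 = 0.3375 W

Final answers:
1. V_1 = 4.5 V
2. I_R1 = 0.075 A
3. P_R2 = 0.3375 W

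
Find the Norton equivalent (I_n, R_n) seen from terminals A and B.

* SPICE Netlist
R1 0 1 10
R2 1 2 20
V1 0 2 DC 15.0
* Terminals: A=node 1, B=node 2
Find the Thévenin equivalent first; then I_n = V_th/R_th and R_n = R_th.
Step 1 — V_th is the open-circuit voltage V_A - V_B (nothing connected across the terminals).
Nodal analysis, taking node 2 as the 0 V reference.
Source V1 fixes V_0 = 15 V.
KCL at each unknown node (sum of currents leaving = 0; resistances in Ω):
  Node 1: (V_1 - 15)/10 + (V_1 - 0)/20 = 0
Collecting terms: 0.15 × V_1 = 1.5  =>  V_1 = 10 V
V_th = V_1 - V_2 = 10 - 0 = 10 V
Step 2 — R_th: zero the source — replace V1 by a short circuit (node 2 merges into node 0) — and find the resistance seen between A (node 1) and B (node 0).
Reduce the network between node 1 (A) and node 0 (B) by series/parallel combination:
  Rp1 = R1 ‖ R2 (parallel, both between nodes 0 and 1) = 1/(1/10 + 1/20) = 6.667 Ω
R_th = 6.667 Ω
I_n = V_th/R_th = 10/6.667 = 1.5 A, and R_n = R_th = 6.667 Ω

Final answer: I_n = 1.5 A, R_n = 6.667 Ω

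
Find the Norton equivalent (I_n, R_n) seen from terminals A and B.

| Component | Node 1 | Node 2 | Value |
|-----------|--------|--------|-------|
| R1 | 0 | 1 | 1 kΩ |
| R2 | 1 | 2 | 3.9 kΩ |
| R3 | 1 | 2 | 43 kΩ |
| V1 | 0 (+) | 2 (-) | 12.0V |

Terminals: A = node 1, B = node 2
Find the Thévenin equivalent first; then I_n = V_th/R_th and R_n = R_th.
Step 1 — V_th is the open-circuit voltage V_A - V_B (nothing connected across the terminals).
Nodal analysis, taking node 2 as the 0 V reference.
Source V1 fixes V_0 = 12 V.
KCL at each unknown node (sum of currents leaving = 0; resistances in Ω):
  Node 1: (V_1 - 12)/1000 + (V_1 - 0)/3900 + (V_1 - 0)/43000 = 0
Collecting terms: 0.00128 × V_1 = 0.012  =>  V_1 = 9.377 V
V_th = V_1 - V_2 = 9.377 - 0 = 9.377 V
Step 2 — R_th: zero the source — replace V1 by a short circuit (node 2 merges into node 0) — and find the resistance seen between A (node 1) and B (node 0).
Reduce the network between node 1 (A) and node 0 (B) by series/parallel combination:
  Rp1 = R1 ‖ R2 ‖ R3 (parallel, all between nodes 0 and 1) = 1/(1/1000 + 1/3900 + 1/43000) = 781.5 Ω
R_th = 781.5 Ω
I_n = V_th/R_th = 9.377/781.5 = 0.012 A, and R_n = R_th = 781.5 Ω

Final answer: I_n = 0.012 A, R_n = 781.5 Ω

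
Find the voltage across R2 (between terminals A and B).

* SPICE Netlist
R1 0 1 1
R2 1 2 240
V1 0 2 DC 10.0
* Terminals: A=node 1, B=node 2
R1 and R2 are in series across V1 (node 0 → node 1 → node 2), and the output A–B is taken across R2, so this is a voltage divider.
Series current: I = V1/(R1 + R2) = 10/(1 + 240) = 10/241 = 0.04149 A
V_R2 = I × R2 = V1 × R2/(R1 + R2) = 10 × 240/241 = 9.959 V

Final answer: 9.959 V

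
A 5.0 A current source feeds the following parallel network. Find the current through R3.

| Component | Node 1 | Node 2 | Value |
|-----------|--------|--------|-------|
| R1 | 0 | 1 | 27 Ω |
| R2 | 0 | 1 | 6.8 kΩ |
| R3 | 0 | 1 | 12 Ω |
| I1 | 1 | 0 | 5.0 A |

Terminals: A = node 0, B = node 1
All resistors sit directly between nodes 0 and 1, so they are in parallel and share one voltage V; the full source current 5 A splits among them.
1/R_par = 1/27 + 1/6800 + 1/12 = 0.1205 S  =>  R_par = 8.298 Ω
V = I × R_par = 5 × 8.298 = 41.49 V
I_R3 = V/R3 = 41.49/12 = 3.457 A

Final answer: 3.457 A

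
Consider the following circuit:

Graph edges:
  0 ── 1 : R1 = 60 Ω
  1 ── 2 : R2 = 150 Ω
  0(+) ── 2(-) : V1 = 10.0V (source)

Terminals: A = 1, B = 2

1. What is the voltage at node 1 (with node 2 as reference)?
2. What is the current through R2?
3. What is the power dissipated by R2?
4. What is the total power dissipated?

Nodal analysis, taking node 2 as the 0 V reference.
Source V1 fixes V_0 = 10 V.
KCL at each unknown node (sum of currents leaving = 0; resistances in Ω):
  Node 1: (V_1 - 10)/60 + (V_1 - 0)/150 = 0
Collecting terms: 0.02333 × V_1 = 0.1667  =>  V_1 = 7.143 V
Part 1:
  Read off the nodal solution: V_1 = 7.143 V
Part 2:
  I_R2 = (V_1 - V_2)/R2 = (7.143 - 0)/150 = 0.04762 A
  Magnitude: I_R2 = 0.04762 A
Part 3:
  I_R2 = (V_1 - V_2)/R2 = (7.143 - 0)/150 = 0.04762 A
  P_R2 = I_R2² × R2 = (0.04762)² × 150 = 0.3401 W
Part 4:
  Power in each resistor, P = (ΔV)²/R:
    P_R1 = (10 - 7.143)²/60 = 0.1361 W
    P_R2 = (7.143 - 0)²/150 = 0.3401 W
  P_total = P_R1 + P_R2 = 0.4762 W

Final answers:
1. V_1 = 7.143 V
2. I_R2 = 0.04762 A
3. P_R2 = 0.3401 W
4. P_total = 0.4762 W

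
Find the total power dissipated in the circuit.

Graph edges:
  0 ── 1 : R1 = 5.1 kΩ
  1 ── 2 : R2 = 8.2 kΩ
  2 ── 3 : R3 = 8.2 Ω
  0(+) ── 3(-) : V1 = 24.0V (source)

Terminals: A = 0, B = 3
Nodal analysis, taking node 3 as the 0 V reference.
Source V1 fixes V_0 = 24 V.
KCL at each unknown node (sum of currents leaving = 0; resistances in Ω):
  Node 1: (V_1 - 24)/5100 + (V_1 - V_2)/8200 = 0
  Node 2: (V_2 - V_1)/8200 + (V_2 - 0)/8.2 = 0
Collecting terms (coefficients in siemens):
  0.000318·V_1 - 0.000122·V_2 = 0.004706
  0.1221·V_2 - 0.000122·V_1 = 0
Determinant D = (0.000318)(0.1221) - (-0.000122)(-0.000122) = 0.00003881
V_1 = [(0.004706)(0.1221) - (-0.000122)(0)]/D = 14.8 V
V_2 = [(0.000318)(0) - (0.004706)(-0.000122)]/D = 0.01479 V
Power in each resistor, P = (ΔV)²/R:
  P_R1 = (24 - 14.8)²/5100 = 0.01659 W
  P_R2 = (14.8 - 0.01479)²/8200 = 0.02667 W
  P_R3 = (0.01479 - 0)²/8.2 = 0.00002667 W
P_total = P_R1 + P_R2 + P_R3 = 0.04328 W

Final answer: 0.04328 W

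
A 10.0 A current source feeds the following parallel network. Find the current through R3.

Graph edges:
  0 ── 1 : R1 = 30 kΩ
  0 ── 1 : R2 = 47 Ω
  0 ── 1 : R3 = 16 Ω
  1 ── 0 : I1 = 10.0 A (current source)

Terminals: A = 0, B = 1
All resistors sit directly between nodes 0 and 1, so they are in parallel and share one voltage V; the full source current 10 A splits among them.
1/R_par = 1/30000 + 1/47 + 1/16 = 0.08381 S  =>  R_par = 11.93 Ω
V = I × R_par = 10 × 11.93 = 119.3 V
I_R3 = V/R3 = 119.3/16 = 7.457 A

Final answer: 7.457 A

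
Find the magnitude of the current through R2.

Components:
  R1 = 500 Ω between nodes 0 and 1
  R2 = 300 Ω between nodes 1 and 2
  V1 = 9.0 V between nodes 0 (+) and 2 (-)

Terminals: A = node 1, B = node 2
Nodal analysis, taking node 2 as the 0 V reference.
Source V1 fixes V_0 = 9 V.
KCL at each unknown node (sum of currents leaving = 0; resistances in Ω):
  Node 1: (V_1 - 9)/500 + (V_1 - 0)/300 = 0
Collecting terms: 0.005333 × V_1 = 0.018  =>  V_1 = 3.375 V
I_R2 = (V_1 - V_2)/R2 = (3.375 - 0)/300 = 0.01125 A
|I_R2| = 0.01125 A

Final answer: |I_R2| = 0.01125 A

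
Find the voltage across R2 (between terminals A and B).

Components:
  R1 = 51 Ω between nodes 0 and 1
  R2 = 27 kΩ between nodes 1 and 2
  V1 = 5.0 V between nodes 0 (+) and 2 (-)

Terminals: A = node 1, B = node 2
R1 and R2 are in series across V1 (node 0 → node 1 → node 2), and the output A–B is taken across R2, so this is a voltage divider.
Series current: I = V1/(R1 + R2) = 5/(51 + 27000) = 5/27050 = 0.0001848 A
V_R2 = I × R2 = V1 × R2/(R1 + R2) = 5 × 27000/27050 = 4.991 V

Final answer: 4.991 V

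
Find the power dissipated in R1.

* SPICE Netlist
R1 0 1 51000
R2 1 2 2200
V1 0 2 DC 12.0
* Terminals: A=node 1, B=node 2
Nodal analysis, taking node 2 as the 0 V reference.
Source V1 fixes V_0 = 12 V.
KCL at each unknown node (sum of currents leaving = 0; resistances in Ω):
  Node 1: (V_1 - 12)/51000 + (V_1 - 0)/2200 = 0
Collecting terms: 0.0004742 × V_1 = 0.0002353  =>  V_1 = 0.4962 V
I_R1 = (V_0 - V_1)/R1 = (12 - 0.4962)/51000 = 0.0002256 A
P_R1 = I_R1² × R1 = (0.0002256)² × 51000 = 0.002595 W

Final answer: 0.002595 W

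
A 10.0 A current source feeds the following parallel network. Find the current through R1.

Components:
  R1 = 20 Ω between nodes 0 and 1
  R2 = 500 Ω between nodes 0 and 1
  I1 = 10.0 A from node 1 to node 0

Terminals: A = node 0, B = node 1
All resistors sit directly between nodes 0 and 1, so they are in parallel and share one voltage V; the full source current 10 A splits among them.
1/R_par = 1/20 + 1/500 = 0.052 S  =>  R_par = 19.23 Ω
V = I × R_par = 10 × 19.23 = 192.3 V
I_R1 = V/R1 = 192.3/20 = 9.615 A

Final answer: 9.615 A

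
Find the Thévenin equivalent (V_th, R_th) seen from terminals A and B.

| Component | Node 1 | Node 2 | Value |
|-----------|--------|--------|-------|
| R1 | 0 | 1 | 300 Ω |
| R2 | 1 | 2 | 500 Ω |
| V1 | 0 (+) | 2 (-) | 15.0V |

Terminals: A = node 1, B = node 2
Step 1 — V_th is the open-circuit voltage V_A - V_B (nothing connected across the terminals).
Nodal analysis, taking node 2 as the 0 V reference.
Source V1 fixes V_0 = 15 V.
KCL at each unknown node (sum of currents leaving = 0; resistances in Ω):
  Node 1: (V_1 - 15)/300 + (V_1 - 0)/500 = 0
Collecting terms: 0.005333 × V_1 = 0.05  =>  V_1 = 9.375 V
V_th = V_1 - V_2 = 9.375 - 0 = 9.375 V
Step 2 — R_th: zero the source — replace V1 by a short circuit (node 2 merges into node 0) — and find the resistance seen between A (node 1) and B (node 0).
Reduce the network between node 1 (A) and node 0 (B) by series/parallel combination:
  Rp1 = R1 ‖ R2 (parallel, both between nodes 0 and 1) = 1/(1/300 + 1/500) = 187.5 Ω
R_th = 187.5 Ω

Final answer: V_th = 9.375 V, R_th = 187.5 Ω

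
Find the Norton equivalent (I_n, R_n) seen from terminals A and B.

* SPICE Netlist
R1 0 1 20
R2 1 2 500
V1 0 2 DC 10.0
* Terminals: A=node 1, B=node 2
Find the Thévenin equivalent first; then I_n = V_th/R_th and R_n = R_th.
Step 1 — V_th is the open-circuit voltage V_A - V_B (nothing connected across the terminals).
Nodal analysis, taking node 2 as the 0 V reference.
Source V1 fixes V_0 = 10 V.
KCL at each unknown node (sum of currents leaving = 0; resistances in Ω):
  Node 1: (V_1 - 10)/20 + (V_1 - 0)/500 = 0
Collecting terms: 0.052 × V_1 = 0.5  =>  V_1 = 9.615 V
V_th = V_1 - V_2 = 9.615 - 0 = 9.615 V
Step 2 — R_th: zero the source — replace V1 by a short circuit (node 2 merges into node 0) — and find the resistance seen between A (node 1) and B (node 0).
Reduce the network between node 1 (A) and node 0 (B) by series/parallel combination:
  Rp1 = R1 ‖ R2 (parallel, both between nodes 0 and 1) = 1/(1/20 + 1/500) = 19.23 Ω
R_th = 19.23 Ω
I_n = V_th/R_th = 9.615/19.23 = 0.5 A, and R_n = R_th = 19.23 Ω

Final answer: I_n = 0.5 A, R_n = 19.23 Ω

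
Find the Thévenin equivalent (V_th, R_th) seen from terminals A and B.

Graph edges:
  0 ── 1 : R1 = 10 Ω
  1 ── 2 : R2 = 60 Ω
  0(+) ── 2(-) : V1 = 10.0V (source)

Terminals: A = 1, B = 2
Step 1 — V_th is the open-circuit voltage V_A - V_B (nothing connected across the terminals).
Nodal analysis, taking node 2 as the 0 V reference.
Source V1 fixes V_0 = 10 V.
KCL at each unknown node (sum of currents leaving = 0; resistances in Ω):
  Node 1: (V_1 - 10)/10 + (V_1 - 0)/60 = 0
Collecting terms: 0.1167 × V_1 = 1  =>  V_1 = 8.571 V
V_th = V_1 - V_2 = 8.571 - 0 = 8.571 V
Step 2 — R_th: zero the source — replace V1 by a short circuit (node 2 merges into node 0) — and find the resistance seen between A (node 1) and B (node 0).
Reduce the network between node 1 (A) and node 0 (B) by series/parallel combination:
  Rp1 = R1 ‖ R2 (parallel, both between nodes 0 and 1) = 1/(1/10 + 1/60) = 8.571 Ω
R_th = 8.571 Ω

Final answer: V_th = 8.571 V, R_th = 8.571 Ω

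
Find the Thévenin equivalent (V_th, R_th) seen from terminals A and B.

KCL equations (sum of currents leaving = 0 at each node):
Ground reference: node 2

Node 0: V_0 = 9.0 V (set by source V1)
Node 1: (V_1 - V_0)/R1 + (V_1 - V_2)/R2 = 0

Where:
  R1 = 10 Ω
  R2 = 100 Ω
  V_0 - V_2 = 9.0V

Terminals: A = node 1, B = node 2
Step 1 — V_th is the open-circuit voltage V_A - V_B (nothing connected across the terminals).
Nodal analysis, taking node 2 as the 0 V reference.
Source V1 fixes V_0 = 9 V.
KCL at each unknown node (sum of currents leaving = 0; resistances in Ω):
  Node 1: (V_1 - 9)/10 + (V_1 - 0)/100 = 0
Collecting terms: 0.11 × V_1 = 0.9  =>  V_1 = 8.182 V
V_th = V_1 - V_2 = 8.182 - 0 = 8.182 V
Step 2 — R_th: zero the source — replace V1 by a short circuit (node 2 merges into node 0) — and find the resistance seen between A (node 1) and B (node 0).
Reduce the network between node 1 (A) and node 0 (B) by series/parallel combination:
  Rp1 = R1 ‖ R2 (parallel, both between nodes 0 and 1) = 1/(1/10 + 1/100) = 9.091 Ω
R_th = 9.091 Ω

Final answer: V_th = 8.182 V, R_th = 9.091 Ω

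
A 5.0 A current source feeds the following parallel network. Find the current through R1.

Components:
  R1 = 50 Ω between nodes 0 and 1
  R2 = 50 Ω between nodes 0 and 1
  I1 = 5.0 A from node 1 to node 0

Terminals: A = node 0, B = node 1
All resistors sit directly between nodes 0 and 1, so they are in parallel and share one voltage V; the full source current 5 A splits among them.
1/R_par = 1/50 + 1/50 = 0.04 S  =>  R_par = 25 Ω
V = I × R_par = 5 × 25 = 125 V
I_R1 = V/R1 = 125/50 = 2.5 A

Final answer: 2.5 A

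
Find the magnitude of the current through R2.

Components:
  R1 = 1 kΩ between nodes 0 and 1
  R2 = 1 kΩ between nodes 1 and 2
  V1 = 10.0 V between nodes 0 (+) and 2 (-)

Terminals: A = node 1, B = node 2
Nodal analysis, taking node 2 as the 0 V reference.
Source V1 fixes V_0 = 10 V.
KCL at each unknown node (sum of currents leaving = 0; resistances in Ω):
  Node 1: (V_1 - 10)/1000 + (V_1 - 0)/1000 = 0
Collecting terms: 0.002 × V_1 = 0.01  =>  V_1 = 5 V
I_R2 = (V_1 - V_2)/R2 = (5 - 0)/1000 = 0.005 A
|I_R2| = 0.005 A

Final answer: |I_R2| = 0.005 A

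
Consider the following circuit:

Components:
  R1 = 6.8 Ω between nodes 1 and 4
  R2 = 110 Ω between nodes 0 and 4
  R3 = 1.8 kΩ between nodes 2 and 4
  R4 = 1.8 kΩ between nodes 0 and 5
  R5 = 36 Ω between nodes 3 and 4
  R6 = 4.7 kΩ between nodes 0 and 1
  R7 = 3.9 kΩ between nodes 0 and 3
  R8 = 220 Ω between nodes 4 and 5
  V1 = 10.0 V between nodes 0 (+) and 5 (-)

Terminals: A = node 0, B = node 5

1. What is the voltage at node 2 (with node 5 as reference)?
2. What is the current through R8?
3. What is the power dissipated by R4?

Nodal analysis, taking node 5 as the 0 V reference.
Source V1 fixes V_0 = 10 V.
KCL at each unknown node (sum of currents leaving = 0; resistances in Ω):
  Node 1: (V_1 - V_4)/6.8 + (V_1 - 10)/4700 = 0
  Node 2: (V_2 - V_4)/1800 = 0
  Node 3: (V_3 - V_4)/36 + (V_3 - 10)/3900 = 0
  Node 4: (V_4 - V_1)/6.8 + (V_4 - 10)/110 + (V_4 - V_2)/1800 + (V_4 - V_3)/36 + (V_4 - 0)/220 = 0
Collecting terms (coefficients in siemens):
  0.1473·V_1 - 0.1471·V_4 = 0.002128
  0.0005556·V_2 - 0.0005556·V_4 = 0
  0.02803·V_3 - 0.02778·V_4 = 0.002564
  0.189·V_4 - 0.1471·V_1 - 0.0005556·V_2 - 0.02778·V_3 = 0.09091
Solving these 4 simultaneous equations (Gaussian elimination) gives:
  V_1 = 6.782 V, V_2 = 6.777 V, V_3 = 6.806 V, V_4 = 6.777 V
Part 1:
  Read off the nodal solution: V_2 = 6.777 V
Part 2:
  I_R8 = (V_4 - V_5)/R8 = (6.777 - 0)/220 = 0.0308 A
  Magnitude: I_R8 = 0.0308 A
Part 3:
  I_R4 = (V_0 - V_5)/R4 = (10 - 0)/1800 = 0.005556 A
  P_R4 = I_R4² × R4 = (0.005556)² × 1800 = 0.05556 W

Final answers:
1. V_2 = 6.777 V
2. I_R8 = 0.0308 A
3. P_R4 = 0.05556 W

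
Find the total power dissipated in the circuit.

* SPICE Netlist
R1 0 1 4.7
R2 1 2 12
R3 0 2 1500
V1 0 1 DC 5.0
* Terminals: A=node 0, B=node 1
Nodal analysis, taking node 1 as the 0 V reference.
Source V1 fixes V_0 = 5 V.
KCL at each unknown node (sum of currents leaving = 0; resistances in Ω):
  Node 2: (V_2 - 0)/12 + (V_2 - 5)/1500 = 0
Collecting terms: 0.084 × V_2 = 0.003333  =>  V_2 = 0.03968 V
Power in each resistor, P = (ΔV)²/R:
  P_R1 = (5 - 0)²/4.7 = 5.319 W
  P_R2 = (0 - 0.03968)²/12 = 0.0001312 W
  P_R3 = (5 - 0.03968)²/1500 = 0.0164 W
P_total = P_R1 + P_R2 + P_R3 = 5.336 W

Final answer: 5.336 W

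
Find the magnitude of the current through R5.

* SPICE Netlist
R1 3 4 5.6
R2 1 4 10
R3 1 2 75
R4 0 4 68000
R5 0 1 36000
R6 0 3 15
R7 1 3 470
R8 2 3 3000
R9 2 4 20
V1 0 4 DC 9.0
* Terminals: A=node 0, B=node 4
Nodal analysis, taking node 4 as the 0 V reference.
Source V1 fixes V_0 = 9 V.
KCL at each unknown node (sum of currents leaving = 0; resistances in Ω):
  Node 1: (V_1 - 0)/10 + (V_1 - V_2)/75 + (V_1 - 9)/36000 + (V_1 - V_3)/470 = 0
  Node 2: (V_2 - V_1)/75 + (V_2 - V_3)/3000 + (V_2 - 0)/20 = 0
  Node 3: (V_3 - 0)/5.6 + (V_3 - 9)/15 + (V_3 - V_1)/470 + (V_3 - V_2)/3000 = 0
Collecting terms (coefficients in siemens):
  0.1155·V_1 - 0.01333·V_2 - 0.002128·V_3 = 0.00025
  0.06367·V_2 - 0.01333·V_1 - 0.0003333·V_3 = 0
  0.2477·V_3 - 0.002128·V_1 - 0.0003333·V_2 = 0.6
Solving these 3 simultaneous equations (Gaussian elimination) gives:
  V_1 = 0.04946 V, V_2 = 0.02304 V, V_3 = 2.423 V
I_R5 = (V_0 - V_1)/R5 = (9 - 0.04946)/36000 = 0.0002486 A
|I_R5| = 0.0002486 A

Final answer: |I_R5| = 0.0002486 A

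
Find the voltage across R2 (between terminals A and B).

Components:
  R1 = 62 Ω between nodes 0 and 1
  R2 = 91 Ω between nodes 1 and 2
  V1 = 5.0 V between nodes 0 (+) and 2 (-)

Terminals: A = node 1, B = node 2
R1 and R2 are in series across V1 (node 0 → node 1 → node 2), and the output A–B is taken across R2, so this is a voltage divider.
Series current: I = V1/(R1 + R2) = 5/(62 + 91) = 5/153 = 0.03268 A
V_R2 = I × R2 = V1 × R2/(R1 + R2) = 5 × 91/153 = 2.974 V

Final answer: 2.974 V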